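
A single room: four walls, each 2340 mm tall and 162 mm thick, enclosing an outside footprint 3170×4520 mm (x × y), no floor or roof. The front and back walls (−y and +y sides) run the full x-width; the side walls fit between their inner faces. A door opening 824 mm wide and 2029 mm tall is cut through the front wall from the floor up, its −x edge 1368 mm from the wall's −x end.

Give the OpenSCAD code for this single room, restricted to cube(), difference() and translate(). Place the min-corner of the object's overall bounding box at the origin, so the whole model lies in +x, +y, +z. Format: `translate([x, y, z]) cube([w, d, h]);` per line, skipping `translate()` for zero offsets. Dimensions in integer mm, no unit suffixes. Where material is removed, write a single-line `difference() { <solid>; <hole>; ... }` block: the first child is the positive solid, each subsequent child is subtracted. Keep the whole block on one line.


difference() { cube([3170, 162, 2340]); translate([1368, 0, 0]) cube([824, 162, 2029]); }
translate([0, 4358, 0]) cube([3170, 162, 2340]);
translate([0, 162, 0]) cube([162, 4196, 2340]);
translate([3008, 162, 0]) cube([162, 4196, 2340]);


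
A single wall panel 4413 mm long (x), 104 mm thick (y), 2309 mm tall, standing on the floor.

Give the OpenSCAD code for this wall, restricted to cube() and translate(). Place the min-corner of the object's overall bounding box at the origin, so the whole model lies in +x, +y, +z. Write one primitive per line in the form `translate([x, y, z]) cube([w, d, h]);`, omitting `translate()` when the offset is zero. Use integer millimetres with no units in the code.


cube([4413, 104, 2309]);


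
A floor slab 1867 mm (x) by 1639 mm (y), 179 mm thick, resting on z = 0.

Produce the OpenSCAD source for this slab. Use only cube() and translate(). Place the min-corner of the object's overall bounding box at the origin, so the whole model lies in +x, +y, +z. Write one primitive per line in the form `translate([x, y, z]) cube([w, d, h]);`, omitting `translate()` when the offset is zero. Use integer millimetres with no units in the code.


cube([1867, 1639, 179]);


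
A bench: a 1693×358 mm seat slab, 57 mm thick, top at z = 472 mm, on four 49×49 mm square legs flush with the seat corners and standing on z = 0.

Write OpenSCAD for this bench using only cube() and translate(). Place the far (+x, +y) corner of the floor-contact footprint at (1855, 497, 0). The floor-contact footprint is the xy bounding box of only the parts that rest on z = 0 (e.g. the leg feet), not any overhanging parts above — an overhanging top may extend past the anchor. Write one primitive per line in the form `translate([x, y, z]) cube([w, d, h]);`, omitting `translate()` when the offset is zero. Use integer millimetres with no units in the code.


translate([162, 139, 415]) cube([1693, 358, 57]);
translate([162, 139, 0]) cube([49, 49, 415]);
translate([162, 448, 0]) cube([49, 49, 415]);
translate([1806, 139, 0]) cube([49, 49, 415]);
translate([1806, 448, 0]) cube([49, 49, 415]);


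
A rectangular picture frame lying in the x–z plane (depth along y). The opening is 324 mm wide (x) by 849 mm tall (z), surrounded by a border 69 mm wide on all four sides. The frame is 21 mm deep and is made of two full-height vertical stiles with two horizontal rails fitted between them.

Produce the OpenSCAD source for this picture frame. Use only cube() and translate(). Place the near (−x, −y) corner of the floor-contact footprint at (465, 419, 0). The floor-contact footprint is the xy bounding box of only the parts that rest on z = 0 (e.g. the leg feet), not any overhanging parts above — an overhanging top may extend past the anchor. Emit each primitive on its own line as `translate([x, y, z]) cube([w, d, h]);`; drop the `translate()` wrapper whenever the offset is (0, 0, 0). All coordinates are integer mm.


translate([465, 419, 0]) cube([69, 21, 987]);
translate([858, 419, 0]) cube([69, 21, 987]);
translate([534, 419, 0]) cube([324, 21, 69]);
translate([534, 419, 918]) cube([324, 21, 69]);


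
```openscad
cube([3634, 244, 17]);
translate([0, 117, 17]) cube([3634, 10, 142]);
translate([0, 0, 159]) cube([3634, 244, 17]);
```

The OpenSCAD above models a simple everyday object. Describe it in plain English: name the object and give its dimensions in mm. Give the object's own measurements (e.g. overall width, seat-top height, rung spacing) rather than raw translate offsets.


An I-beam lying along x, 3634 mm long. Overall section height 176 mm. Two flanges 244 mm wide (y) and 17 mm thick, one on the floor and one at the top; a web 10 mm thick runs between them, centred on the flange width.


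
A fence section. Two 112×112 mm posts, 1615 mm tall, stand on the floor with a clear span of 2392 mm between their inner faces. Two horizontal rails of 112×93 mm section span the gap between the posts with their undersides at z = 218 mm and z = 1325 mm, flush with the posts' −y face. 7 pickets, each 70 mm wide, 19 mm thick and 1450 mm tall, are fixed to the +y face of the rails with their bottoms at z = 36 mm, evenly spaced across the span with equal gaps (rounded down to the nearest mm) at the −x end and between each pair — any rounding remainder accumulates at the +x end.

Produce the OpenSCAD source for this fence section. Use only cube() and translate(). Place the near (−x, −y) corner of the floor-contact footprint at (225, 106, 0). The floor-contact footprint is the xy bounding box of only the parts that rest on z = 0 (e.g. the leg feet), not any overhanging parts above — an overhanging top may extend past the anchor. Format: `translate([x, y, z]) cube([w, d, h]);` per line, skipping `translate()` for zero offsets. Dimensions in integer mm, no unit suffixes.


translate([225, 106, 0]) cube([112, 112, 1615]);
translate([2729, 106, 0]) cube([112, 112, 1615]);
translate([337, 106, 218]) cube([2392, 112, 93]);
translate([337, 106, 1325]) cube([2392, 112, 93]);
translate([574, 218, 36]) cube([70, 19, 1450]);
translate([881, 218, 36]) cube([70, 19, 1450]);
translate([1188, 218, 36]) cube([70, 19, 1450]);
translate([1495, 218, 36]) cube([70, 19, 1450]);
translate([1802, 218, 36]) cube([70, 19, 1450]);
translate([2109, 218, 36]) cube([70, 19, 1450]);
translate([2416, 218, 36]) cube([70, 19, 1450]);


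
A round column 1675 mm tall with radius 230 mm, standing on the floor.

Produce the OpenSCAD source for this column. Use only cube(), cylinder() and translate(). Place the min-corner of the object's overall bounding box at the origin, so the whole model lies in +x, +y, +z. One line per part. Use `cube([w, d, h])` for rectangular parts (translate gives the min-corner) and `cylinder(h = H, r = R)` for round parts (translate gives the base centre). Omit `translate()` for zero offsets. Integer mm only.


translate([230, 230, 0]) cylinder(h = 1675, r = 230);


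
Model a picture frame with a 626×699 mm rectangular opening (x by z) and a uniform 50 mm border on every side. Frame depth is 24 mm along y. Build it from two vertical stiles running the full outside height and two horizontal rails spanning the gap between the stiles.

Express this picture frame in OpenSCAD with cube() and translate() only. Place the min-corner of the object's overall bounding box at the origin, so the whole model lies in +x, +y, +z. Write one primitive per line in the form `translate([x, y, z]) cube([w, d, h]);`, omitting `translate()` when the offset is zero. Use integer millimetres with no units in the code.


cube([50, 24, 799]);
translate([676, 0, 0]) cube([50, 24, 799]);
translate([50, 0, 0]) cube([626, 24, 50]);
translate([50, 0, 749]) cube([626, 24, 50]);


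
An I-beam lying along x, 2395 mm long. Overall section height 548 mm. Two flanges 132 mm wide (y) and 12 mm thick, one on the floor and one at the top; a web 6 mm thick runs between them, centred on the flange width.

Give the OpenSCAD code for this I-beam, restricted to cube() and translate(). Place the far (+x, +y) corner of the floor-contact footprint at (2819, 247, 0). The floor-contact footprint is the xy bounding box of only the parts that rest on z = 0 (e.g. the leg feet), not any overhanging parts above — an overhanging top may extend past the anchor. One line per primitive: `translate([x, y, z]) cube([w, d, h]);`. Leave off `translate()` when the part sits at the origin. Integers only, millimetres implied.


translate([424, 115, 0]) cube([2395, 132, 12]);
translate([424, 178, 12]) cube([2395, 6, 524]);
translate([424, 115, 536]) cube([2395, 132, 12]);


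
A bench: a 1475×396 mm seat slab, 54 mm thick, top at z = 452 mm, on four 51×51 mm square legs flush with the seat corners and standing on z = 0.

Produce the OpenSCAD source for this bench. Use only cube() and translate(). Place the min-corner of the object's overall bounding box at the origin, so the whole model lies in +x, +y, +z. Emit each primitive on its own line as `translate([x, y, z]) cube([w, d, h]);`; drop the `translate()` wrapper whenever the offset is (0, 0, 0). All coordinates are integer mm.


// leg_h = 452 − 54 = 398
translate([0, 0, 398]) cube([1475, 396, 54]);
cube([51, 51, 398]);
translate([0, 345, 0]) cube([51, 51, 398]);
translate([1424, 0, 0]) cube([51, 51, 398]);
translate([1424, 345, 0]) cube([51, 51, 398]);


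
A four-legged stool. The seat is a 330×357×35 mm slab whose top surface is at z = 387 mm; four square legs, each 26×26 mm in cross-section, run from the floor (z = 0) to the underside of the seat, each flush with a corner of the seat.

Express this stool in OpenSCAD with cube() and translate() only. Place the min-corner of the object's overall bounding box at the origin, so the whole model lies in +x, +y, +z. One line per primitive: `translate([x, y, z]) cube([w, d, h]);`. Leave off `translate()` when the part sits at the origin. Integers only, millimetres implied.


// leg_h = 387 - 35 = 352
translate([0, 0, 352]) cube([330, 357, 35]);
cube([26, 26, 352]);
translate([304, 0, 0]) cube([26, 26, 352]);
translate([0, 331, 0]) cube([26, 26, 352]);
translate([304, 331, 0]) cube([26, 26, 352]);


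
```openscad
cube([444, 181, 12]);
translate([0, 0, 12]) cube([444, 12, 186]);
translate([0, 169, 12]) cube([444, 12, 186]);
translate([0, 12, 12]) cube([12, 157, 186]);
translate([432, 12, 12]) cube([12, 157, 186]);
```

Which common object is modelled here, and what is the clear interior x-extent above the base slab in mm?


An open box. The internal width is 420 mm.

A 444×181 base slab with four walls standing on it — an open box. The base is 444 mm wide and the walls are 12 mm thick, so the internal width is 444 − 2 × 12 = 420 mm.


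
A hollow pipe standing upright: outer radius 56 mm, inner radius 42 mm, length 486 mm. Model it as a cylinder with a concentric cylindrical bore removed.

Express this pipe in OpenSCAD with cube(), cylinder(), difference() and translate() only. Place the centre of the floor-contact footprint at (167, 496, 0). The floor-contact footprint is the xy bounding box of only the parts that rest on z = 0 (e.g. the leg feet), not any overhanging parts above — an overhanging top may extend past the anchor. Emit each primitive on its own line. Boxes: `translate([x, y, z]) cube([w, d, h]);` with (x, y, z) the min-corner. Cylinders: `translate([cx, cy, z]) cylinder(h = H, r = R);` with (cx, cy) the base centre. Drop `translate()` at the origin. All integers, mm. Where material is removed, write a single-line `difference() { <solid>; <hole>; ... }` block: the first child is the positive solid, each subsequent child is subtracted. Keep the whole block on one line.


difference() { translate([167, 496, 0]) cylinder(h = 486, r = 56); translate([167, 496, 0]) cylinder(h = 486, r = 42); }


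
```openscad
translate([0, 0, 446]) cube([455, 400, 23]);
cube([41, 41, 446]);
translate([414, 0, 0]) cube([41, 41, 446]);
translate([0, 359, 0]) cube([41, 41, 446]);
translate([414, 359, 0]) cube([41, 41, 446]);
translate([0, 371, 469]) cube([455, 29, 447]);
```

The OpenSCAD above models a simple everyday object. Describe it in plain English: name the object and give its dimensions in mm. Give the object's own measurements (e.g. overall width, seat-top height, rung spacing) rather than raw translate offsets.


A chair. The seat is a 455×400×23 mm slab with its top at z = 469 mm, on four 41×41 mm corner legs (flush with the seat edges, standing on z = 0). A flat backrest 29 mm thick, 447 mm tall, spans the full seat width and rises from the seat top along its +y edge, rear face flush with the rear of the seat.


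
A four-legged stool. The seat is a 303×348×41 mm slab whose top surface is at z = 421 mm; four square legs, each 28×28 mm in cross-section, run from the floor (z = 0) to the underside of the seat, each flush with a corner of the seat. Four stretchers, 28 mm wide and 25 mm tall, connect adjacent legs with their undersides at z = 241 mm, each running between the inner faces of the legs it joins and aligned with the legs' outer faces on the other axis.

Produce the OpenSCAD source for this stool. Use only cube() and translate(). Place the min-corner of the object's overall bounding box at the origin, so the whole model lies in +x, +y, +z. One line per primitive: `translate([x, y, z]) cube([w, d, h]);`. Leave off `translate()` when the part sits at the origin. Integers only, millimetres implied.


translate([0, 0, 380]) cube([303, 348, 41]);
cube([28, 28, 380]);
translate([275, 0, 0]) cube([28, 28, 380]);
translate([0, 320, 0]) cube([28, 28, 380]);
translate([275, 320, 0]) cube([28, 28, 380]);
translate([28, 0, 241]) cube([247, 28, 25]);
translate([28, 320, 241]) cube([247, 28, 25]);
translate([0, 28, 241]) cube([28, 292, 25]);
translate([275, 28, 241]) cube([28, 292, 25]);


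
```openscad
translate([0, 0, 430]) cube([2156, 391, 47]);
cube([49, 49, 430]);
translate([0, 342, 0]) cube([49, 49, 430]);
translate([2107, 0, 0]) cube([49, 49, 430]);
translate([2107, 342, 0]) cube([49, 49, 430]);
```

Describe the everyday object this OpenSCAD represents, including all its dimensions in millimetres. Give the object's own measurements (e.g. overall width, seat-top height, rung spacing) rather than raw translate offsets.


A bench: a 2156×391 mm seat slab, 47 mm thick, top at z = 477 mm, on four 49×49 mm square legs flush with the seat corners and standing on z = 0.


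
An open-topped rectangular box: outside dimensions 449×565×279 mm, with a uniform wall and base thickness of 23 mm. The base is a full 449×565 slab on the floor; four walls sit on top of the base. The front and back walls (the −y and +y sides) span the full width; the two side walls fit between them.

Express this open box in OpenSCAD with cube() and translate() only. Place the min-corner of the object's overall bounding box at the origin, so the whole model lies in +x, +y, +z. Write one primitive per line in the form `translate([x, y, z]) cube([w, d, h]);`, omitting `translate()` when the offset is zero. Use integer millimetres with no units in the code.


cube([449, 565, 23]);
translate([0, 0, 23]) cube([449, 23, 256]);
translate([0, 542, 23]) cube([449, 23, 256]);
translate([0, 23, 23]) cube([23, 519, 256]);
translate([426, 23, 23]) cube([23, 519, 256]);


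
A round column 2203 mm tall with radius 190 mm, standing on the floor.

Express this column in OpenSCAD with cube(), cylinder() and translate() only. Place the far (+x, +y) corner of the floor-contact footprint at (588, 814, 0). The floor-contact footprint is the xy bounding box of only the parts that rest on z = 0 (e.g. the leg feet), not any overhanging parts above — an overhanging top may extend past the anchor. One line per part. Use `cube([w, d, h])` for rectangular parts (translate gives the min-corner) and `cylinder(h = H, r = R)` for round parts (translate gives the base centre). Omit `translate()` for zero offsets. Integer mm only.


translate([398, 624, 0]) cylinder(h = 2203, r = 190);


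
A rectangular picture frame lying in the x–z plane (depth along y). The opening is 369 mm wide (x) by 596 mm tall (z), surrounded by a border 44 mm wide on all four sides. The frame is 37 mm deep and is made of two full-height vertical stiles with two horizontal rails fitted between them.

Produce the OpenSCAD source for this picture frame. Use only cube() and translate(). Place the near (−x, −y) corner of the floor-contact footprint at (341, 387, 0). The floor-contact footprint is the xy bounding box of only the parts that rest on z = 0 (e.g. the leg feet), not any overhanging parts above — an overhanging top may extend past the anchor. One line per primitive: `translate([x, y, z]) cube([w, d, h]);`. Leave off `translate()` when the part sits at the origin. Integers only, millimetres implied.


translate([341, 387, 0]) cube([44, 37, 684]);
translate([754, 387, 0]) cube([44, 37, 684]);
translate([385, 387, 0]) cube([369, 37, 44]);
translate([385, 387, 640]) cube([369, 37, 44]);


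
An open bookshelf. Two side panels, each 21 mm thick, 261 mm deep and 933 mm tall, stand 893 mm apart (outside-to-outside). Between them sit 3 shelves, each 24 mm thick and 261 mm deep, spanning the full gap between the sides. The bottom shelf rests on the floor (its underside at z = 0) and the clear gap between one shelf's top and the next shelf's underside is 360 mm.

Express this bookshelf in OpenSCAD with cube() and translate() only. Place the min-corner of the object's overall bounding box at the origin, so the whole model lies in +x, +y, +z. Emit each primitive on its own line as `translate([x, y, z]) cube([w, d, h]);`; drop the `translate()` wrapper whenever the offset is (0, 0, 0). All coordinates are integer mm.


cube([21, 261, 933]);
translate([872, 0, 0]) cube([21, 261, 933]);
translate([21, 0, 0]) cube([851, 261, 24]);
translate([21, 0, 384]) cube([851, 261, 24]);
translate([21, 0, 768]) cube([851, 261, 24]);


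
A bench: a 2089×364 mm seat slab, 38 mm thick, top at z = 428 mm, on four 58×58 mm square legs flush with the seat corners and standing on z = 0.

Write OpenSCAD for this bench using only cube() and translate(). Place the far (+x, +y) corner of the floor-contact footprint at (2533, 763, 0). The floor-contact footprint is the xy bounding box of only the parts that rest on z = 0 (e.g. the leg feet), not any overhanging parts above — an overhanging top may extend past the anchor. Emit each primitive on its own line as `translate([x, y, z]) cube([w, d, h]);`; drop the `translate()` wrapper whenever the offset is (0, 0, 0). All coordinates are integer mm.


// leg_h = 428 − 38 = 390
translate([444, 399, 390]) cube([2089, 364, 38]);
translate([444, 399, 0]) cube([58, 58, 390]);
translate([444, 705, 0]) cube([58, 58, 390]);
translate([2475, 399, 0]) cube([58, 58, 390]);
translate([2475, 705, 0]) cube([58, 58, 390]);


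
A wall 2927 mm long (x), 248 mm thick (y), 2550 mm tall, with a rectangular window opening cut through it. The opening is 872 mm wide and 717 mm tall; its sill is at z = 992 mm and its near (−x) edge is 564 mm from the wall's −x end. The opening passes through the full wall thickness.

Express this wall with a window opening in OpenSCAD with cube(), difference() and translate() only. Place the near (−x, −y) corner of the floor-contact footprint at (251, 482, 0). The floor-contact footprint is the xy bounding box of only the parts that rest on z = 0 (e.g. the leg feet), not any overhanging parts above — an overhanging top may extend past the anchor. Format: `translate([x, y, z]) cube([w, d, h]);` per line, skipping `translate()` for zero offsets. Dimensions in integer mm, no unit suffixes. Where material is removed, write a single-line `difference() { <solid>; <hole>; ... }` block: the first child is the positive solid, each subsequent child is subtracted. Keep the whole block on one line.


difference() { translate([251, 482, 0]) cube([2927, 248, 2550]); translate([815, 482, 992]) cube([872, 248, 717]); }


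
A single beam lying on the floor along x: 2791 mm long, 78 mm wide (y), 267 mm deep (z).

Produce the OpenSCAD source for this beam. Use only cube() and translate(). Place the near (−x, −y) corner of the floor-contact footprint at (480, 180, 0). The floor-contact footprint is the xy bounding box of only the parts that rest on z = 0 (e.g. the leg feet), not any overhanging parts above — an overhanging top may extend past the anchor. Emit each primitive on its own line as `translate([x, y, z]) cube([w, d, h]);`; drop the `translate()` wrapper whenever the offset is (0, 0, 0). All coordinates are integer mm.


translate([480, 180, 0]) cube([2791, 78, 267]);


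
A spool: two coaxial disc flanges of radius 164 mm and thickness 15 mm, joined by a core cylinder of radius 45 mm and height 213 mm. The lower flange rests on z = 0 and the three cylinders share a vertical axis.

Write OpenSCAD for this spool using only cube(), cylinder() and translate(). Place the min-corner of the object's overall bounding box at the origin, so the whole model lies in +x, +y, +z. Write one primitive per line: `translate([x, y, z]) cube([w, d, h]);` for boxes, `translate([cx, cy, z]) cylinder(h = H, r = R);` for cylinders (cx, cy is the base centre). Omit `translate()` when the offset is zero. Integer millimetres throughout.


translate([164, 164, 0]) cylinder(h = 15, r = 164);
translate([164, 164, 15]) cylinder(h = 213, r = 45);
translate([164, 164, 228]) cylinder(h = 15, r = 164);


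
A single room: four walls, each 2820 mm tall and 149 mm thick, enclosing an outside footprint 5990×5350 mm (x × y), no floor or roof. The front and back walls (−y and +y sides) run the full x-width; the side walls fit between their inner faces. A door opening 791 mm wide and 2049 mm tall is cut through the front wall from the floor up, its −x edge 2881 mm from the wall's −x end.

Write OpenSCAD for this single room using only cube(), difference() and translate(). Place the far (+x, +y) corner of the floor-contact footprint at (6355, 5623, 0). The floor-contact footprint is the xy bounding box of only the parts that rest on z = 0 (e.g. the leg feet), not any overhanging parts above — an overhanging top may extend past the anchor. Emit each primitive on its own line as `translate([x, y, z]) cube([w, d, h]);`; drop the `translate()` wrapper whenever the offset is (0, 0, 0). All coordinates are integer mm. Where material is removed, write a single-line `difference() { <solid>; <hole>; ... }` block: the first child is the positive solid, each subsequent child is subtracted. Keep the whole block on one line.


difference() { translate([365, 273, 0]) cube([5990, 149, 2820]); translate([3246, 273, 0]) cube([791, 149, 2049]); }
translate([365, 5474, 0]) cube([5990, 149, 2820]);
translate([365, 422, 0]) cube([149, 5052, 2820]);
translate([6206, 422, 0]) cube([149, 5052, 2820]);


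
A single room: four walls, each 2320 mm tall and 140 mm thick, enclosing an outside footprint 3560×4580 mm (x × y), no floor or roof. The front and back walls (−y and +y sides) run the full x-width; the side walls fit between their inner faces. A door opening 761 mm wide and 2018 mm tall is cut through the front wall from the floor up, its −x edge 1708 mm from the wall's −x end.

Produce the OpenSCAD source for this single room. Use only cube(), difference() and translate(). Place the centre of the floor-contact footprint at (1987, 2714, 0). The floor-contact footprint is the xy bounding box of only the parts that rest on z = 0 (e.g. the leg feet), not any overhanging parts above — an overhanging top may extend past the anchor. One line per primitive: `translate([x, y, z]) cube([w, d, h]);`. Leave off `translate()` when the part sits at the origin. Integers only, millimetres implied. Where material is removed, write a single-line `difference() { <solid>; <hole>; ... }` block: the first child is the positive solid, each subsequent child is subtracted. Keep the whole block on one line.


difference() { translate([207, 424, 0]) cube([3560, 140, 2320]); translate([1915, 424, 0]) cube([761, 140, 2018]); }
translate([207, 4864, 0]) cube([3560, 140, 2320]);
translate([207, 564, 0]) cube([140, 4300, 2320]);
translate([3627, 564, 0]) cube([140, 4300, 2320]);


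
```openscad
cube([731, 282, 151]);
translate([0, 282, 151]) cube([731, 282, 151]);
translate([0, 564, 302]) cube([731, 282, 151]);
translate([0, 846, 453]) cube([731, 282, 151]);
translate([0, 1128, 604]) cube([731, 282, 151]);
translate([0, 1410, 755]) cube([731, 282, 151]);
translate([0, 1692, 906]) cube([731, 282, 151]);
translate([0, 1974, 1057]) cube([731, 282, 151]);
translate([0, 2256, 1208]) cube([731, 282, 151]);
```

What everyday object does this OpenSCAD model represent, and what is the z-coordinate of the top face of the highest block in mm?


A staircase. The total rise is 1359 mm.

9 identical blocks, each offset up and back from the previous — a staircase. Each step is 151 mm tall and there are 9 of them, so the total rise is 9 × 151 = 1359 mm.


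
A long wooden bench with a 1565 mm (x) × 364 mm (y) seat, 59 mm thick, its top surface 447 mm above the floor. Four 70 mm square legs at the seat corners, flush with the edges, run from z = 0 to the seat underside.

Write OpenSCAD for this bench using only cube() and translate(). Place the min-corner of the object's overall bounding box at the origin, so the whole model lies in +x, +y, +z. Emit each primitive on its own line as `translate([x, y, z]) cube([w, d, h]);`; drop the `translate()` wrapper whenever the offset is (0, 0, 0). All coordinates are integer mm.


// leg_h = 447 − 59 = 388
translate([0, 0, 388]) cube([1565, 364, 59]);
cube([70, 70, 388]);
translate([0, 294, 0]) cube([70, 70, 388]);
translate([1495, 0, 0]) cube([70, 70, 388]);
translate([1495, 294, 0]) cube([70, 70, 388]);


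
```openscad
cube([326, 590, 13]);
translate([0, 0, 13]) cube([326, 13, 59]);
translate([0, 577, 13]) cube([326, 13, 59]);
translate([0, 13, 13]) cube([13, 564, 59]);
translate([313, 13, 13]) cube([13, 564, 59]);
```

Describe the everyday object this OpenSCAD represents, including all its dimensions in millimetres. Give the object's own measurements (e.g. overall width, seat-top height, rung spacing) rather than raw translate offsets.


An open-topped rectangular box: outside dimensions 326×590×72 mm, with a uniform wall and base thickness of 13 mm. The base is a full 326×590 slab on the floor; four walls sit on top of the base. The front and back walls (the −y and +y sides) span the full width; the two side walls fit between them.


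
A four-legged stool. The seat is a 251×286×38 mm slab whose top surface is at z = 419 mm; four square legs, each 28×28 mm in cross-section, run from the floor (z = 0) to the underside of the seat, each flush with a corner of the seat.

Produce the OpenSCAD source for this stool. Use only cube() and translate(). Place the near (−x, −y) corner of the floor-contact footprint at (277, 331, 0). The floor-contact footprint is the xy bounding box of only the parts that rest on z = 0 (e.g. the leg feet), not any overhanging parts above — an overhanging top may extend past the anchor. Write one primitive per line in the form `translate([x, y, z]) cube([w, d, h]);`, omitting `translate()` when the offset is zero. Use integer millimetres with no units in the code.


translate([277, 331, 381]) cube([251, 286, 38]);
translate([277, 331, 0]) cube([28, 28, 381]);
translate([500, 331, 0]) cube([28, 28, 381]);
translate([277, 589, 0]) cube([28, 28, 381]);
translate([500, 589, 0]) cube([28, 28, 381]);


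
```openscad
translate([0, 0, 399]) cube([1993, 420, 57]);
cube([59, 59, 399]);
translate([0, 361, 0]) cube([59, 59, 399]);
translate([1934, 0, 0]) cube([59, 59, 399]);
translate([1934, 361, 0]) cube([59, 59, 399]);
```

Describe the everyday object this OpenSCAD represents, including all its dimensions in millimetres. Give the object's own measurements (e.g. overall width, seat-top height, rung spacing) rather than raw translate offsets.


A bench: a 1993×420 mm seat slab, 57 mm thick, top at z = 456 mm, on four 59×59 mm square legs flush with the seat corners and standing on z = 0.


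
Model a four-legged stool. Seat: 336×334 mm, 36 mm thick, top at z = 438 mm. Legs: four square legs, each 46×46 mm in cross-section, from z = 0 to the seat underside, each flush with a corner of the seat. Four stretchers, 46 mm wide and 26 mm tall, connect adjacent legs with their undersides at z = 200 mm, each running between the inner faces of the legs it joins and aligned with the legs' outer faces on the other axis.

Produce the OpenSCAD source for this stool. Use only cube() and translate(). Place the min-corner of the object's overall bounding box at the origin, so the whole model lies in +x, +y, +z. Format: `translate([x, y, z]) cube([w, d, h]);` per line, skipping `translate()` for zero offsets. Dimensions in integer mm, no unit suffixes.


translate([0, 0, 402]) cube([336, 334, 36]);
cube([46, 46, 402]);
translate([290, 0, 0]) cube([46, 46, 402]);
translate([0, 288, 0]) cube([46, 46, 402]);
translate([290, 288, 0]) cube([46, 46, 402]);
translate([46, 0, 200]) cube([244, 46, 26]);
translate([46, 288, 200]) cube([244, 46, 26]);
translate([0, 46, 200]) cube([46, 242, 26]);
translate([290, 46, 200]) cube([46, 242, 26]);


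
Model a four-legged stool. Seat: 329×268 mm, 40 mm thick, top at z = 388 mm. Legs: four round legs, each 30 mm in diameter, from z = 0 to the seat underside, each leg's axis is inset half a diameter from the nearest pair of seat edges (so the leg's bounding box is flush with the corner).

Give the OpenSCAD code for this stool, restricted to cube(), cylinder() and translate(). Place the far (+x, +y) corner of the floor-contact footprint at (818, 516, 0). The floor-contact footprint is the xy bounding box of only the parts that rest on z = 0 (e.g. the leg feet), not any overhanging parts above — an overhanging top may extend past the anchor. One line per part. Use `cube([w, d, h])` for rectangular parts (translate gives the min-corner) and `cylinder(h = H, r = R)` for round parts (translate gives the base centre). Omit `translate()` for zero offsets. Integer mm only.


translate([489, 248, 348]) cube([329, 268, 40]);
translate([504, 263, 0]) cylinder(h = 348, r = 15);
translate([803, 263, 0]) cylinder(h = 348, r = 15);
translate([504, 501, 0]) cylinder(h = 348, r = 15);
translate([803, 501, 0]) cylinder(h = 348, r = 15);


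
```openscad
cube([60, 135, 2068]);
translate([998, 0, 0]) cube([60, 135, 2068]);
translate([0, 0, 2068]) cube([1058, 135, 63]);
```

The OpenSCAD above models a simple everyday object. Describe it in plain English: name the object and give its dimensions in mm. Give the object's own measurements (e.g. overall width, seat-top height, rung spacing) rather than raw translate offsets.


A door frame. The clear opening is 938 mm wide and 2068 mm high. Two 60 mm wide jambs, 135 mm deep, stand either side of the opening from the floor to the top of the opening. A 63 mm thick head sits across the top of both jambs, spanning the full outside width of the frame.


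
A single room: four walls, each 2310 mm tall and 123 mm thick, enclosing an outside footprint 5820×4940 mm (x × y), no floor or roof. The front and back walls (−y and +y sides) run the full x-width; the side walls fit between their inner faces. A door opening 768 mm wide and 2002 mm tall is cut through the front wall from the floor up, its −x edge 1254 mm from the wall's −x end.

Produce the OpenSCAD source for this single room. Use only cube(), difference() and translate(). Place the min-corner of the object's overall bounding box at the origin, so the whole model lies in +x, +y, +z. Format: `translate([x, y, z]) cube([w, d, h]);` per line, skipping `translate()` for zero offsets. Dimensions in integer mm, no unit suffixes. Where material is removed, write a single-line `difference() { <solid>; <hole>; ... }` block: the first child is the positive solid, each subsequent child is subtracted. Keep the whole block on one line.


difference() { cube([5820, 123, 2310]); translate([1254, 0, 0]) cube([768, 123, 2002]); }
translate([0, 4817, 0]) cube([5820, 123, 2310]);
translate([0, 123, 0]) cube([123, 4694, 2310]);
translate([5697, 123, 0]) cube([123, 4694, 2310]);


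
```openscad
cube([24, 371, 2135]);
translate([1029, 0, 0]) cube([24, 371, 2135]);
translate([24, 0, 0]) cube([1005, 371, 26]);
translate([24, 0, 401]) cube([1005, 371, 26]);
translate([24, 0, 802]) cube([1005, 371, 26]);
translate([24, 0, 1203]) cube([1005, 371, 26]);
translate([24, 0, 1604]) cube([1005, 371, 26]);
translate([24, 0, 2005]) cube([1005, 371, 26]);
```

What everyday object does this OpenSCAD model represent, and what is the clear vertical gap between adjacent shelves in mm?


A bookshelf. The clear shelf gap is 375 mm.

Two tall side panels with 6 horizontal boards between them — a bookshelf. The first two shelf undersides are at z = 0 and z = 401; with shelf thickness 26, the clear gap is 401 − 0 − 26 = 375 mm.


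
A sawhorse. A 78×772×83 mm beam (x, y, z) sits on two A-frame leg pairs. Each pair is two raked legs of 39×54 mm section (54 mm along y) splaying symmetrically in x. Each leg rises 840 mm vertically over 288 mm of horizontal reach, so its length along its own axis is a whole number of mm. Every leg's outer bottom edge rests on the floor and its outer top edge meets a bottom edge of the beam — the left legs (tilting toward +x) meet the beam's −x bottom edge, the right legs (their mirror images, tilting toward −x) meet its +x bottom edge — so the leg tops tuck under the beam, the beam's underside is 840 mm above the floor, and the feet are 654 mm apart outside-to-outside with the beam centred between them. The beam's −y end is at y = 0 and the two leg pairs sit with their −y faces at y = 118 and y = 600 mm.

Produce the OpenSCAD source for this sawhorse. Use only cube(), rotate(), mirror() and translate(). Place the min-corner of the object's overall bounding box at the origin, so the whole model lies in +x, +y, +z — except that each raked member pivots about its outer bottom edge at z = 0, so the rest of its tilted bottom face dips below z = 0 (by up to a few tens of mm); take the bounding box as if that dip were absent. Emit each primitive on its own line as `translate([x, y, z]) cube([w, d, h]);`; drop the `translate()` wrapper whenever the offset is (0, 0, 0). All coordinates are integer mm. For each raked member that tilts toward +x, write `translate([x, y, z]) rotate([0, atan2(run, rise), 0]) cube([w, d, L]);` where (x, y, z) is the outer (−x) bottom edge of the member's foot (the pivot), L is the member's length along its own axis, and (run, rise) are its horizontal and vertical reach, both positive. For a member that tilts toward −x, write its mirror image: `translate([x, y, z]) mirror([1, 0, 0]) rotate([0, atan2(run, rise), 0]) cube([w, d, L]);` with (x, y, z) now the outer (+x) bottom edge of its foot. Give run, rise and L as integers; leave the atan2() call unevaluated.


// leg length = √(288² + 840²) = 888
// right-leg outer foot x = 2·288 + 78 = 654
// beam min-corner = (288, 0, 840)
translate([288, 0, 840]) cube([78, 772, 83]);
translate([0, 118, 0]) rotate([0, atan2(288, 840), 0]) cube([39, 54, 888]);
translate([654, 118, 0]) mirror([1, 0, 0]) rotate([0, atan2(288, 840), 0]) cube([39, 54, 888]);
translate([0, 600, 0]) rotate([0, atan2(288, 840), 0]) cube([39, 54, 888]);
translate([654, 600, 0]) mirror([1, 0, 0]) rotate([0, atan2(288, 840), 0]) cube([39, 54, 888]);


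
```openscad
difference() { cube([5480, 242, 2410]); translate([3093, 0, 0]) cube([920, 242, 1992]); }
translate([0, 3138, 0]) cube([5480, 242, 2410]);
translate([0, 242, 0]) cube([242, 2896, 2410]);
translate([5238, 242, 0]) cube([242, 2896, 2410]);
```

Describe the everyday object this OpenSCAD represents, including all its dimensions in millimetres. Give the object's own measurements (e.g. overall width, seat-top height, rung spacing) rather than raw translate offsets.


A single room: four walls, each 2410 mm tall and 242 mm thick, enclosing an outside footprint 5480×3380 mm (x × y), no floor or roof. The front and back walls (−y and +y sides) run the full x-width; the side walls fit between their inner faces. A door opening 920 mm wide and 1992 mm tall is cut through the front wall from the floor up, its −x edge 3093 mm from the wall's −x end.


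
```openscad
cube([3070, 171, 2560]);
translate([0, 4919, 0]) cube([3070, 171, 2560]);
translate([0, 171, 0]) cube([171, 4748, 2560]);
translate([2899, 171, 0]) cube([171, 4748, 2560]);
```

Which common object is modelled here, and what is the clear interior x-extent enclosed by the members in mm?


A house (or room) frame. The interior width is 2728 mm.

Four 2560 mm walls enclosing a rectangle with no floor or roof — a room or house frame. Outside width is 3070 mm and wall thickness is 171 mm, so the interior width is 3070 − 2 × 171 = 2728 mm.


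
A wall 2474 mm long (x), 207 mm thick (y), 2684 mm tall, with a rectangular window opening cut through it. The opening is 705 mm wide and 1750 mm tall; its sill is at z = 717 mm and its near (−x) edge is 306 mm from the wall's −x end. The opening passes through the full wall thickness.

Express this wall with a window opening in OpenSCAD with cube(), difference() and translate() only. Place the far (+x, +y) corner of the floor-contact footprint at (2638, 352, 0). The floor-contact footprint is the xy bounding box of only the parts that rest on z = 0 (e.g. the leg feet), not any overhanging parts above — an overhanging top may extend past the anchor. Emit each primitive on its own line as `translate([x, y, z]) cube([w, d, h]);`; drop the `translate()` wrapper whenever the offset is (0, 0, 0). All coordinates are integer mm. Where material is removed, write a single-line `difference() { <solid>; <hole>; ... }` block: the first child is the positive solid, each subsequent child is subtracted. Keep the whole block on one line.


difference() { translate([164, 145, 0]) cube([2474, 207, 2684]); translate([470, 145, 717]) cube([705, 207, 1750]); }


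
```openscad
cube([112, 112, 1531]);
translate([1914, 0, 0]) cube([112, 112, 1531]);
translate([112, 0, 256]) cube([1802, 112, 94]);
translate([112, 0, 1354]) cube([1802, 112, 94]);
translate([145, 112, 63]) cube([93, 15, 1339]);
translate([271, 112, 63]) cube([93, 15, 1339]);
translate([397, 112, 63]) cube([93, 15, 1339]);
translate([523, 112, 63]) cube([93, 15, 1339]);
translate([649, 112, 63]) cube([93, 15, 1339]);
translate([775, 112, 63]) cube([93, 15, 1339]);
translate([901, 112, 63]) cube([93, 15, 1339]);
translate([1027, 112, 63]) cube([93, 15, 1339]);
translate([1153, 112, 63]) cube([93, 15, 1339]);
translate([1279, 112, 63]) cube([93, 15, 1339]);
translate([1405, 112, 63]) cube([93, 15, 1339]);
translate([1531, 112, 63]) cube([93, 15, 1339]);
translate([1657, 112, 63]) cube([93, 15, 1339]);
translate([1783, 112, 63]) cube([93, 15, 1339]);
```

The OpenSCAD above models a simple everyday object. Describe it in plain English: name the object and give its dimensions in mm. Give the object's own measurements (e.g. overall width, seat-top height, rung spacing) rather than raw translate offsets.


A fence section. Two 112×112 mm posts, 1531 mm tall, stand on the floor with a clear span of 1802 mm between their inner faces. Two horizontal rails of 112×94 mm section span the gap between the posts with their undersides at z = 256 mm and z = 1354 mm, flush with the posts' −y face. 14 pickets, each 93 mm wide, 15 mm thick and 1339 mm tall, are fixed to the +y face of the rails with their bottoms at z = 63 mm, spaced across the span with a 33 mm gap after the −x post and between neighbouring pickets, with 38 mm left before the +x post.


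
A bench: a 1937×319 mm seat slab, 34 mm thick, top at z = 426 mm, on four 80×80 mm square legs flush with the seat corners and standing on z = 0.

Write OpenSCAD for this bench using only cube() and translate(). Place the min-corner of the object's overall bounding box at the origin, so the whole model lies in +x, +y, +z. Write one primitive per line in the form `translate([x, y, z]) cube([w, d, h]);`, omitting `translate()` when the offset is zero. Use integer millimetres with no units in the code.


translate([0, 0, 392]) cube([1937, 319, 34]);
cube([80, 80, 392]);
translate([0, 239, 0]) cube([80, 80, 392]);
translate([1857, 0, 0]) cube([80, 80, 392]);
translate([1857, 239, 0]) cube([80, 80, 392]);
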